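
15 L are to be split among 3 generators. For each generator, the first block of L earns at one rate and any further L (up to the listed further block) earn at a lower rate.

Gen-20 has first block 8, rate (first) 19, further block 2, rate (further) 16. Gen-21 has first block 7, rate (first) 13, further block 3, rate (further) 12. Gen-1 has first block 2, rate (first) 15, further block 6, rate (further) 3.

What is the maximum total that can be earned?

253

Rank every tier by rate: Gen-20/first 19 > Gen-20/second 16 > Gen-1/first 15 > Gen-21/first 13 > Gen-21/second 12 > Gen-1/second 3.
Fill Gen-20 first block (8 at 19) ; 7 left.
Gen-20 second at 16: fill all 2 ; 5 left.
Gen-1/first (15): +2 ; 3 left.
Gen-21/first: +3 of 7 at 13; pool empty.
Total = 19×8 + 16×2 + 15×2 + 13×3 = 253.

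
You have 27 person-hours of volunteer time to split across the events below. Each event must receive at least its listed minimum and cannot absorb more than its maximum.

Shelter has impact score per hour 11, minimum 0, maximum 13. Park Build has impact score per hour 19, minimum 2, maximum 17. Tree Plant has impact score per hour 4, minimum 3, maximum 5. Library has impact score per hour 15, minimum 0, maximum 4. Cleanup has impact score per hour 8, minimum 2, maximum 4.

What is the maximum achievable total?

Meeting every minimum uses 0+2+3+0+2 = 7 person-hours, leaving 20.
Highest impact score per hour first: Park Build 19 > Library 15 > Shelter 11 > Cleanup 8 > Tree Plant 4.
Park Build: +15 to 17 (cap) — 5 left.
Library takes 4 more to reach its cap of 4 — 1 left.
Shelter has room for 13 more but only 1 remain, so it gets 1.
Total = 11×1 + 19×17 + 4×3 + 15×4 + 8×2 = 422.

422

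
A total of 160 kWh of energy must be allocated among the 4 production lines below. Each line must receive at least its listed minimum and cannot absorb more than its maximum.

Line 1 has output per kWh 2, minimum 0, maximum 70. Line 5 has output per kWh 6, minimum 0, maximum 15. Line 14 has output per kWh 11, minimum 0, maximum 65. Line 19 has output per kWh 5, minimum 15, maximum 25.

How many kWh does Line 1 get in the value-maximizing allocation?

Meeting every minimum uses 0+0+0+15 = 15 kWh, leaving 145.
Order the production lines by output per kWh: Line 14 11 > Line 5 6 > Line 19 5 > Line 1 2.
Give Line 14 65 more to hit its cap of 65 ; 80 left.
Line 5: +15 to 15 (cap) ; 65 left.
Line 19 takes 10 more to reach its cap of 25 ; 55 left.
Line 1 has room for 70 more but only 55 remain, so it gets 55.

55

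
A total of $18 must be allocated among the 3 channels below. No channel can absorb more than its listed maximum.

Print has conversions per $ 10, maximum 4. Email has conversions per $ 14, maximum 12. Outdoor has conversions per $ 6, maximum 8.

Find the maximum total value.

Rank by conversions per $: Email 14 > Print 10 > Outdoor 6.
Email takes 12 to reach its cap of 12 — 6 left.
Print: +4 to 4 (cap) — 2 left.
Only 2 left; Outdoor takes them to reach 2.
Total = 10×4 + 14×12 + 6×2 = 220.

220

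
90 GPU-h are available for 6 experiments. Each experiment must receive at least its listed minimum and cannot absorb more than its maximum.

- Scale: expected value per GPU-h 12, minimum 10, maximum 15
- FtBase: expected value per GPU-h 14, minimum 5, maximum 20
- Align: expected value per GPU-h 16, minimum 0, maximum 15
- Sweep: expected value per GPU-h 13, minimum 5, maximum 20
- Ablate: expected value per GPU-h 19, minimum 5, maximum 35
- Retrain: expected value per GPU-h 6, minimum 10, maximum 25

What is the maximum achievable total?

Meeting every minimum uses 10+5+0+5+5+10 = 35 GPU-h, leaving 55.
Rank by expected value per GPU-h: Ablate 19 > Align 16 > FtBase 14 > Sweep 13 > Scale 12 > Retrain 6.
Give Ablate 30 more to hit its cap of 35 — 25 left.
Align: +15 to 15 (cap) — 10 left.
Only 10 left; FtBase takes them to reach 15.
Total = 12×10 + 14×15 + 16×15 + 13×5 + 19×35 + 6×10 = 1360.

1360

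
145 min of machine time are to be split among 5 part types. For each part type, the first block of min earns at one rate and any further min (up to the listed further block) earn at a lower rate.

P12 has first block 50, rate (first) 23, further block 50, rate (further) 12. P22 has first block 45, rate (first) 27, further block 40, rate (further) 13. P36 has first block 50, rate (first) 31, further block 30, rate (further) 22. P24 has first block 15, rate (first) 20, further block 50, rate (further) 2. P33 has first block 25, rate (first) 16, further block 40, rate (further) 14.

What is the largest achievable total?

Treat each block as its own option and order by rate: P36/tier1 31 > P22/tier1 27 > P12/tier1 23 > P36/tier2 22 > P24/tier1 20 > P33/tier1 16 > P33/tier2 14 > P22/tier2 13 > P12/tier2 12 > P24/tier2 2.
P36/tier1 (31): +50 → 95 left.
P22 tier1 at 27: fill all 45 → 50 left.
Fill P12 tier1 block (50 at 23) → 0 left.
Total = 31×50 + 27×45 + 23×50 = 3915.

3915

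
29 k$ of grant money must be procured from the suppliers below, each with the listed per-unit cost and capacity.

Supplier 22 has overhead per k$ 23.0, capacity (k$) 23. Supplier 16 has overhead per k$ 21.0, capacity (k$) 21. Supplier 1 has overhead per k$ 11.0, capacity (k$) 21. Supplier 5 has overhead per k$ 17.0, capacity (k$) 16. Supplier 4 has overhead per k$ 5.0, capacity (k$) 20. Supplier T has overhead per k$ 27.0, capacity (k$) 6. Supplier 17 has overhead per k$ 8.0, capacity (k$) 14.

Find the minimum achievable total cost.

172

Use suppliers in increasing cost order.
Supplier 4 (5.0): use full 20 — 9 k$ to go.
Supplier 17 (8.0): take the remaining 9 — done.
Supplier 1, Supplier 5, Supplier 16, Supplier 22, Supplier T: unused.
Cost = 20×5.0 + 9×8.0 = 172.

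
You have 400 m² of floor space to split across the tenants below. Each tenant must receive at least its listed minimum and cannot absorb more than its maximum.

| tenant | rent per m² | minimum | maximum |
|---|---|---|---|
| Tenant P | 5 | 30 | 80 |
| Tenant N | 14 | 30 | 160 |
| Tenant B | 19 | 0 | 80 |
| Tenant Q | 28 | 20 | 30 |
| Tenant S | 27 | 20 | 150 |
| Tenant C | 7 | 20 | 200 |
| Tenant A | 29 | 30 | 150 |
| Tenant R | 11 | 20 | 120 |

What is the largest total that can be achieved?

Meeting every minimum uses 30+30+0+20+20+20+30+20 = 170 m², leaving 230.
Highest rent per m² first: Tenant A 29 > Tenant Q 28 > Tenant S 27 > Tenant B 19 > Tenant N 14 > Tenant R 11 > Tenant C 7 > Tenant P 5.
Tenant A takes 120 more to reach its cap of 150 — 110 left.
Give Tenant Q 10 more to hit its cap of 30 — 100 left.
Tenant S has room for 130 more but only 100 remain, so it gets 120.
Total = 5×30 + 14×30 + 28×30 + 27×120 + 7×20 + 29×150 + 11×20 = 9360.

9360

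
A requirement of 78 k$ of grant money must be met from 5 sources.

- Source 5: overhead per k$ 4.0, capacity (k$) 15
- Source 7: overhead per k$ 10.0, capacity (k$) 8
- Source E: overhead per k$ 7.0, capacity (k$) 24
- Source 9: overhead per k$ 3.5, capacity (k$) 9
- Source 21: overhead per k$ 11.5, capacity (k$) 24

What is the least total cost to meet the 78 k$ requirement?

592.5

Use sources in increasing cost order.
Source 9 (3.5): use full 9 ; 69 k$ to go.
Source 5 (4.0): use full 15 ; 54 k$ to go.
Source E (7.0): use full 24 ; 30 k$ to go.
Source 7 (10.0): use full 8 ; 22 k$ to go.
Take 22 from Source 21 at 11.5 to finish.
Cost = 9×3.5 + 15×4.0 + 24×7.0 + 8×10.0 + 22×11.5 = 592.5.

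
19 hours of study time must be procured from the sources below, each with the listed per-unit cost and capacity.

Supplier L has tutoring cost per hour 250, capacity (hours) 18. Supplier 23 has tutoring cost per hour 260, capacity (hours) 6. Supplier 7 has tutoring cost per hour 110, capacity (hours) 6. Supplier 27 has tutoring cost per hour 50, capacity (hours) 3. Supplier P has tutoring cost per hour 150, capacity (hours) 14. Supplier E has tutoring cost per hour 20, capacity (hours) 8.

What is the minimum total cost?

1270

Cheapest first:
Supplier E (20): use full 8 ; 11 hours to go.
Supplier 27 at 50: take all 3 hours ; 8 still needed.
Supplier 7 (110): use full 6 ; 2 hours to go.
Supplier P at 150: take 2 of its 14 ; requirement met.
Supplier L, Supplier 23: unused.
Cost = 8×20 + 3×50 + 6×110 + 2×150 = 1270.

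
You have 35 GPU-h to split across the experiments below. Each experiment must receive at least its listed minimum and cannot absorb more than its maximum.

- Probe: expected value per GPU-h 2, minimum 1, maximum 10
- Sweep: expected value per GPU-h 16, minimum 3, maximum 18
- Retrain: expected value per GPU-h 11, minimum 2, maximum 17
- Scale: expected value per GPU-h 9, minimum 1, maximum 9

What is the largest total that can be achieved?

464

Meeting every minimum uses 1+3+2+1 = 7 GPU-h, leaving 28.
Rank by expected value per GPU-h: Sweep 16 > Retrain 11 > Scale 9 > Probe 2.
Give Sweep 15 more to hit its cap of 18 → 13 left.
Only 13 left; Retrain takes them to reach 15.
Total = 2×1 + 16×18 + 11×15 + 9×1 = 464.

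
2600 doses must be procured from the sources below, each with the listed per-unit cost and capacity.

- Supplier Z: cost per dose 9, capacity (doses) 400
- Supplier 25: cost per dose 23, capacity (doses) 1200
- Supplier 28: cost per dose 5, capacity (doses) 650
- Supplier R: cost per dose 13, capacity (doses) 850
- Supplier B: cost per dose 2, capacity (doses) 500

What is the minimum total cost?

Use sources in increasing cost order.
Supplier B at 2: take all 500 doses → 2100 still needed.
Take 650 from Supplier 28 at 5 → need 1450 more.
Take 400 from Supplier Z at 9 → need 1050 more.
Supplier R (13): use full 850 → 200 doses to go.
Supplier 25 (23): take the remaining 200 → done.
Cost = 500×2 + 650×5 + 400×9 + 850×13 + 200×23 = 23500.

23500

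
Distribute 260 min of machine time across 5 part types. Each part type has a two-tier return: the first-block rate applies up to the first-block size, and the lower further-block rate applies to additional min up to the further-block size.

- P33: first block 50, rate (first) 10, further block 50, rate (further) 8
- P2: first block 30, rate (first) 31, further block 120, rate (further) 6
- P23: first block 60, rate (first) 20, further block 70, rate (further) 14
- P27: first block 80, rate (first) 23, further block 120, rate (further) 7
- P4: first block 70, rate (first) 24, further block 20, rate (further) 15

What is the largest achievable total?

Rank every tier by rate: P2/first 31 > P4/first 24 > P27/first 23 > P23/first 20 > P4/second 15 > P23/second 14 > P33/first 10 > P33/second 8 > P27/second 7 > P2/second 6.
P2/first (31): +30 ; 230 left.
P4/first (24): +70 ; 160 left.
P27/first (23): +80 ; 80 left.
P23/first (20): +60 ; 20 left.
P4/second (15): +20 ; 0 left.
Total = 31×30 + 24×70 + 23×80 + 20×60 + 15×20 = 5950.

5950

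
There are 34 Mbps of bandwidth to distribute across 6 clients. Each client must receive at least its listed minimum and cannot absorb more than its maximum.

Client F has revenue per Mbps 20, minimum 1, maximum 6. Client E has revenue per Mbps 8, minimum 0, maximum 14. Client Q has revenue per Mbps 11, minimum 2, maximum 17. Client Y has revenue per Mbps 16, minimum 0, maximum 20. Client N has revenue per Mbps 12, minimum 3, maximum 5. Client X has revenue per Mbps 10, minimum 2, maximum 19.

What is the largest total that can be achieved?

Meeting every minimum uses 1+0+2+0+3+2 = 8 Mbps, leaving 26.
Highest revenue per Mbps first: Client F 20 > Client Y 16 > Client N 12 > Client Q 11 > Client X 10 > Client E 8.
Give Client F 5 more to hit its cap of 6 — 21 left.
Client Y takes 20 more to reach its cap of 20 — 1 left.
Only 1 left; Client N takes them to reach 4.
Total = 20×6 + 11×2 + 16×20 + 12×4 + 10×2 = 530.

530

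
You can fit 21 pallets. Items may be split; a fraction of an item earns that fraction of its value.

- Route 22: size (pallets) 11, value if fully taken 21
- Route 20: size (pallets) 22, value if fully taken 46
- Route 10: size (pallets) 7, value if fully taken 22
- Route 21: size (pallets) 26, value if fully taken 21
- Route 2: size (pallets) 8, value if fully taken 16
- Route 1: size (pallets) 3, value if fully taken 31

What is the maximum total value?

Rank by value-to-size ratio: Route 1 31/3≈10.3, Route 10 22/7≈3.14, Route 20 46/22≈2.09, Route 2 16/8≈2, Route 22 21/11≈1.91, Route 21 21/26≈0.808.
Take all of Route 1 (3 pallets, value 31) → 18 pallets left.
All 7 pallets of Route 10 fit (value 22) → 11 remain.
Fill the last 11 pallets with part of Route 20: 11/22 of it earns 23.
Total value = 76.

76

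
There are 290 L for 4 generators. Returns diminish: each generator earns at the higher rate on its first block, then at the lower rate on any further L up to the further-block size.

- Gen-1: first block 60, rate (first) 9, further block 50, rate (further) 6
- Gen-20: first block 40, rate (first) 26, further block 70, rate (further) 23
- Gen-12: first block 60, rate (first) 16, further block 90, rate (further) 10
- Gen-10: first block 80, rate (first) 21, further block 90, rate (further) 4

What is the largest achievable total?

Rank every tier by rate: Gen-20/T1 26 > Gen-20/T2 23 > Gen-10/T1 21 > Gen-12/T1 16 > Gen-12/T2 10 > Gen-1/T1 9 > Gen-1/T2 6 > Gen-10/T2 4.
Gen-20 T1 at 26: fill all 40 → 250 left.
Fill Gen-20 T2 block (70 at 23) → 180 left.
Gen-10 T1 at 21: fill all 80 → 100 left.
Gen-12 T1 at 16: fill all 60 → 40 left.
Gen-12 T2 at 10: only 40 left, fill 40.
Total = 26×40 + 23×70 + 21×80 + 16×60 + 10×40 = 5690.

5690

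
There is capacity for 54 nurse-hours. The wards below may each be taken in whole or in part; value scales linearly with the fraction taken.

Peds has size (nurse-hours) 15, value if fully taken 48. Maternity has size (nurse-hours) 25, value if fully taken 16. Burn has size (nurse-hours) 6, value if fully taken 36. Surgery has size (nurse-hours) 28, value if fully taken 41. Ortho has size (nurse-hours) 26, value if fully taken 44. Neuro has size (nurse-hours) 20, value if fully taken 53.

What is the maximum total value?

Rank by value-to-size ratio: Burn 36/6≈6, Peds 48/15≈3.2, Neuro 53/20≈2.65, Ortho 44/26≈1.69, Surgery 41/28≈1.46, Maternity 16/25≈0.64.
All 6 nurse-hours of Burn fit (value 36) — 48 remain.
All 15 nurse-hours of Peds fit (value 48) — 33 remain.
All 20 nurse-hours of Neuro fit (value 53) — 13 remain.
Only 13 nurse-hours remain; take 13/26 of Ortho for value 44×13/26 = 22.
Total value = 159.

159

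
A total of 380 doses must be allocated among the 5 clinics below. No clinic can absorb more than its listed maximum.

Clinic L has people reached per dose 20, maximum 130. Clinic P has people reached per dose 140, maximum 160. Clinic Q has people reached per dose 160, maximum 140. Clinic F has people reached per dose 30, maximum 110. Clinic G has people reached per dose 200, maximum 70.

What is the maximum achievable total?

Order the clinics by people reached per dose: Clinic G 200 > Clinic Q 160 > Clinic P 140 > Clinic F 30 > Clinic L 20.
Clinic G takes 70 to reach its cap of 70 — 310 left.
Clinic Q: +140 to 140 (cap) — 170 left.
Give Clinic P 160 to hit its cap of 160 — 10 left.
Only 10 left; Clinic F takes them to reach 10.
Total = 140×160 + 160×140 + 30×10 + 200×70 = 59100.

59100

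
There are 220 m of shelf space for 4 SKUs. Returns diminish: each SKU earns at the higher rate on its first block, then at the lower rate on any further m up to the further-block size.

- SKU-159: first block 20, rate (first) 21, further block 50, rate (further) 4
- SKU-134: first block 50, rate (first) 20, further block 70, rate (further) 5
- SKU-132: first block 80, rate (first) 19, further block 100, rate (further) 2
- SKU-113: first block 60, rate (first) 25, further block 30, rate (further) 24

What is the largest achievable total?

Rank every tier by rate: SKU-113/tier1 25 > SKU-113/tier2 24 > SKU-159/tier1 21 > SKU-134/tier1 20 > SKU-132/tier1 19 > SKU-134/tier2 5 > SKU-159/tier2 4 > SKU-132/tier2 2.
Fill SKU-113 tier1 block (60 at 25) ; 160 left.
SKU-113/tier2 (24): +30 ; 130 left.
SKU-159 tier1 at 21: fill all 20 ; 110 left.
SKU-134/tier1 (20): +50 ; 60 left.
60 remain; put them into SKU-132 tier1 at 19.
Total = 25×60 + 24×30 + 21×20 + 20×50 + 19×60 = 4780.

4780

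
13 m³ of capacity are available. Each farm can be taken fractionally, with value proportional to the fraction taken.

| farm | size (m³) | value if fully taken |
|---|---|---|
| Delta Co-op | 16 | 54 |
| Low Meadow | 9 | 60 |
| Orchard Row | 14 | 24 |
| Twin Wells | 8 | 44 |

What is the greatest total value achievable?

82

Best value per unit of size first: Low Meadow 60/9≈6.67, Twin Wells 44/8≈5.5, Delta Co-op 54/16≈3.38, Orchard Row 24/14≈1.71.
Take all of Low Meadow (9 m³, value 60) → 4 m³ left.
Fill the last 4 m³ with part of Twin Wells: 4/8 of it earns 22.
Total value = 82.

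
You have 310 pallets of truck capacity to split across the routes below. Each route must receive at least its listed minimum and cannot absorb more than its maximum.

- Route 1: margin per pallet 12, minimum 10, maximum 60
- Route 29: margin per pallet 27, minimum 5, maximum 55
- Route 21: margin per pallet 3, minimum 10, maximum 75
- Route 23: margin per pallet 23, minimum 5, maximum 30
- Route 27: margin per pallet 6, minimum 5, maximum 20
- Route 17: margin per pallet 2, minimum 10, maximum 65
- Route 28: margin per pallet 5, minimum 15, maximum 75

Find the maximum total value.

3590

Meeting every minimum uses 10+5+10+5+5+10+15 = 60 pallets, leaving 250.
Rank by margin per pallet: Route 29 27 > Route 23 23 > Route 1 12 > Route 27 6 > Route 28 5 > Route 21 3 > Route 17 2.
Give Route 29 50 more to hit its cap of 55 — 200 left.
Route 23 takes 25 more to reach its cap of 30 — 175 left.
Give Route 1 50 more to hit its cap of 60 — 125 left.
Route 27 takes 15 more to reach its cap of 20 — 110 left.
Give Route 28 60 more to hit its cap of 75 — 50 left.
Route 21 has room for 65 more but only 50 remain, so it gets 60.
Total = 12×60 + 27×55 + 3×60 + 23×30 + 6×20 + 2×10 + 5×75 = 3590.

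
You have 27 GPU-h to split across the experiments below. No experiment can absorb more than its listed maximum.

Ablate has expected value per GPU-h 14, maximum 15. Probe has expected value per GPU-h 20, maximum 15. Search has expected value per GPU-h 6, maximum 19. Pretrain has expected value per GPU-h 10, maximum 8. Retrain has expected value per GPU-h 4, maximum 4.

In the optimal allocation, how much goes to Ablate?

Rank by expected value per GPU-h: Probe 20 > Ablate 14 > Pretrain 10 > Search 6 > Retrain 4.
Probe takes 15 to reach its cap of 15 → 12 left.
Ablate has room for 15 but only 12 remain, so it gets 12.

12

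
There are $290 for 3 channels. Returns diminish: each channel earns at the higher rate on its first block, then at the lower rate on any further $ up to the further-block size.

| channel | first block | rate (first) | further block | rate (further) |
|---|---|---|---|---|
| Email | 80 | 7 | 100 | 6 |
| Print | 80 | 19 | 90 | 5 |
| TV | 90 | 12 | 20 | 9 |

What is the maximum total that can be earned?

Treat each block as its own option and order by rate: Print/first 19 > TV/first 12 > TV/second 9 > Email/first 7 > Email/second 6 > Print/second 5.
Fill Print first block (80 at 19) → 210 left.
Fill TV first block (90 at 12) → 120 left.
Fill TV second block (20 at 9) → 100 left.
Fill Email first block (80 at 7) → 20 left.
20 remain; put them into Email second at 6.
Total = 19×80 + 12×90 + 9×20 + 7×80 + 6×20 = 3460.

3460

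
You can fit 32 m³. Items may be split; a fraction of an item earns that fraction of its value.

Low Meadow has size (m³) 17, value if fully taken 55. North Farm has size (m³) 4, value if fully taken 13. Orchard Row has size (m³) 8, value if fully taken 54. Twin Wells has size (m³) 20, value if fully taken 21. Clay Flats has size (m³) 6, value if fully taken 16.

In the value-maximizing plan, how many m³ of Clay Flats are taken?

Rank by value-to-size ratio: Orchard Row 54/8≈6.75, North Farm 13/4≈3.25, Low Meadow 55/17≈3.24, Clay Flats 16/6≈2.67, Twin Wells 21/20≈1.05.
Orchard Row: take in full, 8 m³ for value 54 — 24 left.
Take all of North Farm (4 m³, value 13) — 20 m³ left.
All 17 m³ of Low Meadow fit (value 55) — 3 remain.
Fill the last 3 m³ with part of Clay Flats: 3/6 of it earns 8.

3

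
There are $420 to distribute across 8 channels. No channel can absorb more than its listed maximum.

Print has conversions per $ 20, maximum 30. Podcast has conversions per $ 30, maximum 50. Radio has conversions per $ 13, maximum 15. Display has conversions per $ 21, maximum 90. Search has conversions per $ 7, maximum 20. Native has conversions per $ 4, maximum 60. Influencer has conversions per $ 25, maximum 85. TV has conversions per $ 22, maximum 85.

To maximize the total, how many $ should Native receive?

Order the channels by conversions per $: Podcast 30 > Influencer 25 > TV 22 > Display 21 > Print 20 > Radio 13 > Search 7 > Native 4.
Podcast: +50 to 50 (cap) ; 370 left.
Give Influencer 85 to hit its cap of 85 ; 285 left.
TV takes 85 to reach its cap of 85 ; 200 left.
Give Display 90 to hit its cap of 90 ; 110 left.
Print takes 30 to reach its cap of 30 ; 80 left.
Radio takes 15 to reach its cap of 15 ; 65 left.
Search: +20 to 20 (cap) ; 45 left.
Native has room for 60 but only 45 remain, so it gets 45.

45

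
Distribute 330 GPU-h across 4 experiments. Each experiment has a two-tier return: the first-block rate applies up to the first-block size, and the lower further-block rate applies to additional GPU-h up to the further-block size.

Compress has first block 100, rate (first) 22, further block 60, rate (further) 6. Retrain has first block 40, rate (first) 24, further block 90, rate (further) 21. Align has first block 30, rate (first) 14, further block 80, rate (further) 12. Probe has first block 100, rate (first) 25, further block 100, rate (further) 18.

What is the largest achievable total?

7550

Order all 8 blocks by rate: Probe/tier1 25 > Retrain/tier1 24 > Compress/tier1 22 > Retrain/tier2 21 > Probe/tier2 18 > Align/tier1 14 > Align/tier2 12 > Compress/tier2 6.
Fill Probe tier1 block (100 at 25) ; 230 left.
Fill Retrain tier1 block (40 at 24) ; 190 left.
Fill Compress tier1 block (100 at 22) ; 90 left.
Retrain tier2 at 21: fill all 90 ; 0 left.
Total = 25×100 + 24×40 + 22×100 + 21×90 = 7550.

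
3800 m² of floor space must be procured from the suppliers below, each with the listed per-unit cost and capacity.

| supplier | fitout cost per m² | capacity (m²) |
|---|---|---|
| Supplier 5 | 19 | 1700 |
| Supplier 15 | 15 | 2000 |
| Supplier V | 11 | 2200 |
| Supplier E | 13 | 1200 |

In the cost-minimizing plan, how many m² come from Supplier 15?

400

Use suppliers in increasing cost order.
Supplier V (11): use full 2200 → 1600 m² to go.
Supplier E at 13: take all 1200 m² → 400 still needed.
Supplier 15 (15): take the remaining 400 → done.
Supplier 5: unused.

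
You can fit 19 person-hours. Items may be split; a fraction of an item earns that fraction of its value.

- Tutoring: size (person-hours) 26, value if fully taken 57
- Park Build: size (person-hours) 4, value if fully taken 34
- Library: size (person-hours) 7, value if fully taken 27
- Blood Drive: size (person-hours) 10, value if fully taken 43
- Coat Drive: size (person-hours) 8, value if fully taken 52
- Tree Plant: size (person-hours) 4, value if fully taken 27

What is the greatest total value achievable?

125.9

Sort by value density: Park Build 34/4≈8.5, Tree Plant 27/4≈6.75, Coat Drive 52/8≈6.5, Blood Drive 43/10≈4.3, Library 27/7≈3.86, Tutoring 57/26≈2.19.
Park Build: take in full, 4 person-hours for value 34 → 15 left.
Tree Plant: take in full, 4 person-hours for value 27 → 11 left.
Take all of Coat Drive (8 person-hours, value 52) → 3 person-hours left.
3 person-hours left: a 3/10 share of Blood Drive gives 43×3/10 = 12.9.
Total value = 125.9.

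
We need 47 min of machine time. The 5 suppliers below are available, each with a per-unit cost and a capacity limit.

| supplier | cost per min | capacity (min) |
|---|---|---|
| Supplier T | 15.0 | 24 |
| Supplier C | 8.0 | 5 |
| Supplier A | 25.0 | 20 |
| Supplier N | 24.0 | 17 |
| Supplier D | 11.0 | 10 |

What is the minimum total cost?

702

Fill from the cheapest supplier first.
Supplier C (8.0): use full 5 ; 42 min to go.
Take 10 from Supplier D at 11.0 ; need 32 more.
Supplier T at 15.0: take all 24 min ; 8 still needed.
Take 8 from Supplier N at 24.0 to finish.
Supplier A: unused.
Cost = 5×8.0 + 10×11.0 + 24×15.0 + 8×24.0 = 702.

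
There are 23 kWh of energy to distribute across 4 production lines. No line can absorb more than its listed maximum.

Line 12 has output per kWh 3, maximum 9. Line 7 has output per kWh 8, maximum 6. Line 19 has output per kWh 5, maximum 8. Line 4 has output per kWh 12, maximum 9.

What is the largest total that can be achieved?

196

Order the production lines by output per kWh: Line 4 12 > Line 7 8 > Line 19 5 > Line 12 3.
Line 4 takes 9 to reach its cap of 9 → 14 left.
Line 7 takes 6 to reach its cap of 6 → 8 left.
Line 19 takes 8 to reach its cap of 8 → 0 left.
Total = 8×6 + 5×8 + 12×9 = 196.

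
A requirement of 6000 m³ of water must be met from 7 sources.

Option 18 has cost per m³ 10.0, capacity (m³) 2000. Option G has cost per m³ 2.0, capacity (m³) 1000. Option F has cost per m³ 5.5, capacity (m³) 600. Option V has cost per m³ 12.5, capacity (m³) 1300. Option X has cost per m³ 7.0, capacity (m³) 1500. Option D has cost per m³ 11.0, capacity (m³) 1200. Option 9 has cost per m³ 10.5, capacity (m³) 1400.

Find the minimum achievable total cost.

Use sources in increasing cost order.
Option G at 2.0: take all 1000 m³ — 5000 still needed.
Option F at 5.5: take all 600 m³ — 4400 still needed.
Take 1500 from Option X at 7.0 — need 2900 more.
Take 2000 from Option 18 at 10.0 — need 900 more.
Option 9 at 10.5: take 900 of its 1400 — requirement met.
Option D, Option V: unused.
Cost = 1000×2.0 + 600×5.5 + 1500×7.0 + 2000×10.0 + 900×10.5 = 45250.

45250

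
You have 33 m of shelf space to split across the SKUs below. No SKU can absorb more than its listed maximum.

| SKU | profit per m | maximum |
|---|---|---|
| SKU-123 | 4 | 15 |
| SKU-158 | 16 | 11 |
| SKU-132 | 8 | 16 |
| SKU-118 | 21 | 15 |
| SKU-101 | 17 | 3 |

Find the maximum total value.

Order the SKUs by profit per m: SKU-118 21 > SKU-101 17 > SKU-158 16 > SKU-132 8 > SKU-123 4.
Give SKU-118 15 to hit its cap of 15 — 18 left.
SKU-101: +3 to 3 (cap) — 15 left.
SKU-158 takes 11 to reach its cap of 11 — 4 left.
SKU-132 has room for 16 but only 4 remain, so it gets 4.
Total = 16×11 + 8×4 + 21×15 + 17×3 = 574.

574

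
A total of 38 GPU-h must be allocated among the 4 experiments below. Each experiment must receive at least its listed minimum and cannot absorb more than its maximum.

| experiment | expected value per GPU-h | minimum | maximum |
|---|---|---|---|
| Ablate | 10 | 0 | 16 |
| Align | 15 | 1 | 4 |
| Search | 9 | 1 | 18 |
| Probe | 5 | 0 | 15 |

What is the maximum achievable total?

382

Meeting every minimum uses 0+1+1+0 = 2 GPU-h, leaving 36.
Order the experiments by expected value per GPU-h: Align 15 > Ablate 10 > Search 9 > Probe 5.
Align: +3 to 4 (cap) — 33 left.
Ablate: +16 to 16 (cap) — 17 left.
Give Search 17 more to hit its cap of 18 — 0 left.
Total = 10×16 + 15×4 + 9×18 = 382.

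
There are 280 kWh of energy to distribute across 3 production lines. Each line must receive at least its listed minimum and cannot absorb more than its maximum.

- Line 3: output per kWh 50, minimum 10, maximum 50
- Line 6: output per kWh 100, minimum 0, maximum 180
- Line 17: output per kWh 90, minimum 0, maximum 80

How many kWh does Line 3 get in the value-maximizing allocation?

Meeting every minimum uses 10+0+0 = 10 kWh, leaving 270.
Rank by output per kWh: Line 6 100 > Line 17 90 > Line 3 50.
Line 6 takes 180 more to reach its cap of 180 → 90 left.
Line 17 takes 80 more to reach its cap of 80 → 10 left.
Only 10 left; Line 3 takes them to reach 20.

20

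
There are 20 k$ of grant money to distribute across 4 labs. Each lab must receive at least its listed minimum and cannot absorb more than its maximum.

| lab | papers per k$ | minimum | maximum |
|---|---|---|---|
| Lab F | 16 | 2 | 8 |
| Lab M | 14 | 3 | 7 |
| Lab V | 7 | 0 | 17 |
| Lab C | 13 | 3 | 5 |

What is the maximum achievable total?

Meeting every minimum uses 2+3+0+3 = 8 k$, leaving 12.
Highest papers per k$ first: Lab F 16 > Lab M 14 > Lab C 13 > Lab V 7.
Lab F: +6 to 8 (cap) → 6 left.
Lab M takes 4 more to reach its cap of 7 → 2 left.
Give Lab C 2 more to hit its cap of 5 → 0 left.
Total = 16×8 + 14×7 + 13×5 = 291.

291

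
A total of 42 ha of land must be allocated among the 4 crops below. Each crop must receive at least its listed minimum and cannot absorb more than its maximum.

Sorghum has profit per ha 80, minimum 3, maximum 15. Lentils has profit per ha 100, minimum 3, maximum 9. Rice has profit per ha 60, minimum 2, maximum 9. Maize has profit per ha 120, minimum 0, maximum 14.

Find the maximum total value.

Meeting every minimum uses 3+3+2+0 = 8 ha, leaving 34.
Highest profit per ha first: Maize 120 > Lentils 100 > Sorghum 80 > Rice 60.
Maize takes 14 more to reach its cap of 14 → 20 left.
Lentils takes 6 more to reach its cap of 9 → 14 left.
Sorghum: +12 to 15 (cap) → 2 left.
Rice: +2 (room for 7) → 4. Pool exhausted.
Total = 80×15 + 100×9 + 60×4 + 120×14 = 4020.

4020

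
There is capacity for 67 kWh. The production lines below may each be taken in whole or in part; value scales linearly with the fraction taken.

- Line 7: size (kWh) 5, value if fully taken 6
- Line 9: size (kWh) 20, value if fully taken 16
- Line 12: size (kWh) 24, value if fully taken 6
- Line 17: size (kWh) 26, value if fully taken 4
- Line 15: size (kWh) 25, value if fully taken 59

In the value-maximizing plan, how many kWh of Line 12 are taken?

17

Rank by value-to-size ratio: Line 15 59/25≈2.36, Line 7 6/5≈1.2, Line 9 16/20≈0.8, Line 12 6/24≈0.25, Line 17 4/26≈0.154.
Line 15: take in full, 25 kWh for value 59 → 42 left.
Take all of Line 7 (5 kWh, value 6) → 37 kWh left.
Line 9: take in full, 20 kWh for value 16 → 17 left.
Only 17 kWh remain; take 17/24 of Line 12 for value 6×17/24 = 4.25.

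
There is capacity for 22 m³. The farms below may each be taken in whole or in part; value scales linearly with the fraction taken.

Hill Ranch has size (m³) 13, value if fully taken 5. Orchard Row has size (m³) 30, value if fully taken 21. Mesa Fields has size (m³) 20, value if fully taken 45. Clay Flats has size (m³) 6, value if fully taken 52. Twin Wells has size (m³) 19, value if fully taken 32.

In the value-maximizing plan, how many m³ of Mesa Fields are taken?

Rank by value-to-size ratio: Clay Flats 52/6≈8.67, Mesa Fields 45/20≈2.25, Twin Wells 32/19≈1.68, Orchard Row 21/30≈0.7, Hill Ranch 5/13≈0.385.
Take all of Clay Flats (6 m³, value 52) — 16 m³ left.
Fill the last 16 m³ with part of Mesa Fields: 16/20 of it earns 36.

16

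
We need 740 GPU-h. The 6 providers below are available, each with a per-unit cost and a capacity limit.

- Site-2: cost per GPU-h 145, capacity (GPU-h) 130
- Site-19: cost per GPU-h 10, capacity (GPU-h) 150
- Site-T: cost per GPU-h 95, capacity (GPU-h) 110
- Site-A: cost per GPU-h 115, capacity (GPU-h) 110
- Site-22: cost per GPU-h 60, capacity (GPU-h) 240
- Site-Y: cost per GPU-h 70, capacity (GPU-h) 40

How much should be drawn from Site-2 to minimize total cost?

Fill from the cheapest provider first.
Site-19 (10): use full 150 — 590 GPU-h to go.
Take 240 from Site-22 at 60 — need 350 more.
Take 40 from Site-Y at 70 — need 310 more.
Take 110 from Site-T at 95 — need 200 more.
Site-A (115): use full 110 — 90 GPU-h to go.
Site-2 (145): take the remaining 90 — done.

90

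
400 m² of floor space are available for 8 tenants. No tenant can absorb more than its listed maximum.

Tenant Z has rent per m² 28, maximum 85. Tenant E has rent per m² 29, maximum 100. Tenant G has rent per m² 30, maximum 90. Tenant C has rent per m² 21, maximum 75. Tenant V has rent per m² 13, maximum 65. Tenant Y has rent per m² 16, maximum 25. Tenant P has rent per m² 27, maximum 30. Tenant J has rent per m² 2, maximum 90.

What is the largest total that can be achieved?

10685

Highest rent per m² first: Tenant G 30 > Tenant E 29 > Tenant Z 28 > Tenant P 27 > Tenant C 21 > Tenant Y 16 > Tenant V 13 > Tenant J 2.
Tenant G takes 90 to reach its cap of 90 ; 310 left.
Tenant E takes 100 to reach its cap of 100 ; 210 left.
Tenant Z: +85 to 85 (cap) ; 125 left.
Give Tenant P 30 to hit its cap of 30 ; 95 left.
Give Tenant C 75 to hit its cap of 75 ; 20 left.
Only 20 left; Tenant Y takes them to reach 20.
Total = 28×85 + 29×100 + 30×90 + 21×75 + 16×20 + 27×30 = 10685.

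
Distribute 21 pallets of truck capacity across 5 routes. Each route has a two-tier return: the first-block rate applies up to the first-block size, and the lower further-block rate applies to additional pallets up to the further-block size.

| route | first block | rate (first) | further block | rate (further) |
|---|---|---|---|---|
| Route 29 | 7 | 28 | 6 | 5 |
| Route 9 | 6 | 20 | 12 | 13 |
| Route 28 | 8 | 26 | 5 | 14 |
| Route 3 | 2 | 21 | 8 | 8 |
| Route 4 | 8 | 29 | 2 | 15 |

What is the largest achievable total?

584

Order all 10 blocks by rate: Route 4/first 29 > Route 29/first 28 > Route 28/first 26 > Route 3/first 21 > Route 9/first 20 > Route 4/second 15 > Route 28/second 14 > Route 9/second 13 > Route 3/second 8 > Route 29/second 5.
Fill Route 4 first block (8 at 29) ; 13 left.
Route 29/first (28): +7 ; 6 left.
Route 28/first: +6 of 8 at 26; pool empty.
Total = 29×8 + 28×7 + 26×6 = 584.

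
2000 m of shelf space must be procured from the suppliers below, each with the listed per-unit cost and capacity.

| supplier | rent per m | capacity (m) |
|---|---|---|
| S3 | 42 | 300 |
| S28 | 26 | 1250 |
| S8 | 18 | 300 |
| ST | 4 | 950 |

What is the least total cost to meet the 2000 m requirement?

28700

Use suppliers in increasing cost order.
Take 950 from ST at 4 → need 1050 more.
Take 300 from S8 at 18 → need 750 more.
S28 at 26: take 750 of its 1250 → requirement met.
S3: unused.
Cost = 950×4 + 300×18 + 750×26 = 28700.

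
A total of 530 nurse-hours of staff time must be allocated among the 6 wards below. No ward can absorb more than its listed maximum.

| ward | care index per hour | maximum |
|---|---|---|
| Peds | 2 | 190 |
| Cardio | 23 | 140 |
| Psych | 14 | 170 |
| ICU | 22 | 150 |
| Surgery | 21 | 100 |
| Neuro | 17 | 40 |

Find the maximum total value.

Highest care index per hour first: Cardio 23 > ICU 22 > Surgery 21 > Neuro 17 > Psych 14 > Peds 2.
Cardio: +140 to 140 (cap) → 390 left.
ICU: +150 to 150 (cap) → 240 left.
Surgery takes 100 to reach its cap of 100 → 140 left.
Neuro: +40 to 40 (cap) → 100 left.
Psych: +100 (room for 170) → 100. Pool exhausted.
Total = 23×140 + 14×100 + 22×150 + 21×100 + 17×40 = 10700.

10700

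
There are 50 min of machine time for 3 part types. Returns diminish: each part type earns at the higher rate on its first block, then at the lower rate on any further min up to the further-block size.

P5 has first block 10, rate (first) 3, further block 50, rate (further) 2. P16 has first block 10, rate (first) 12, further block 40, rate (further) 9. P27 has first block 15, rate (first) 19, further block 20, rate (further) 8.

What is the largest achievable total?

Rank every tier by rate: P27/first 19 > P16/first 12 > P16/second 9 > P27/second 8 > P5/first 3 > P5/second 2.
P27 first at 19: fill all 15 → 35 left.
Fill P16 first block (10 at 12) → 25 left.
P16/second: +25 of 40 at 9; pool empty.
Total = 19×15 + 12×10 + 9×25 = 630.

630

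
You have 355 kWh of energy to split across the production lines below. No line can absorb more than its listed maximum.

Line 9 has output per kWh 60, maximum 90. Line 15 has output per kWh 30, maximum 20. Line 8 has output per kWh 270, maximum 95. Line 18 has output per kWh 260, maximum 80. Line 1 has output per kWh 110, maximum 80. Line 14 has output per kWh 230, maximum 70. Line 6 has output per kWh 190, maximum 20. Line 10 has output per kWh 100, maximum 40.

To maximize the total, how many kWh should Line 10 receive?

Rank by output per kWh: Line 8 270 > Line 18 260 > Line 14 230 > Line 6 190 > Line 1 110 > Line 10 100 > Line 9 60 > Line 15 30.
Give Line 8 95 to hit its cap of 95 → 260 left.
Give Line 18 80 to hit its cap of 80 → 180 left.
Line 14 takes 70 to reach its cap of 70 → 110 left.
Give Line 6 20 to hit its cap of 20 → 90 left.
Give Line 1 80 to hit its cap of 80 → 10 left.
Line 10: +10 (room for 40) → 10. Pool exhausted.

10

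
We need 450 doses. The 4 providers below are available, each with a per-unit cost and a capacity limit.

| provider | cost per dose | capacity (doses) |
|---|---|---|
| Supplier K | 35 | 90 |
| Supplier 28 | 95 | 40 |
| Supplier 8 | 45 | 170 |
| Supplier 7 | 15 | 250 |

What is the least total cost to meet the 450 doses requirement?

11850

Use providers in increasing cost order.
Supplier 7 (15): use full 250 ; 200 doses to go.
Take 90 from Supplier K at 35 ; need 110 more.
Take 110 from Supplier 8 at 45 to finish.
Supplier 28: unused.
Cost = 250×15 + 90×35 + 110×45 = 11850.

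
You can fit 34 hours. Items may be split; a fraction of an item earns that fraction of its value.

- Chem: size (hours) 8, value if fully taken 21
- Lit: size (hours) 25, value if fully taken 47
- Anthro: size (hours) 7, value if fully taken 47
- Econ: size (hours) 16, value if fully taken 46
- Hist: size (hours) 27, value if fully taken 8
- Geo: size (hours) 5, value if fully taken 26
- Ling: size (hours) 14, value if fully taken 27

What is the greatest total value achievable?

Sort by value density: Anthro 47/7≈6.71, Geo 26/5≈5.2, Econ 46/16≈2.88, Chem 21/8≈2.62, Ling 27/14≈1.93, Lit 47/25≈1.88, Hist 8/27≈0.296.
Anthro: take in full, 7 hours for value 47 — 27 left.
Take all of Geo (5 hours, value 26) — 22 hours left.
Econ: take in full, 16 hours for value 46 — 6 left.
6 hours left: a 6/8 share of Chem gives 21×6/8 = 15.75.
Total value = 134.75.

134.75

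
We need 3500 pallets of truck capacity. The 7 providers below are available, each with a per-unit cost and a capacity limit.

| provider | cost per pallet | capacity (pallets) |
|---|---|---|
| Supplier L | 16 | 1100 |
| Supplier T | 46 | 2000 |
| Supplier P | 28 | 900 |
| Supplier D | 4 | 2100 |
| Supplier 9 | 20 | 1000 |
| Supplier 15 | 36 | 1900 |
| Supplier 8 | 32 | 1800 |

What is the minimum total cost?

32000

Use providers in increasing cost order.
Supplier D (4): use full 2100 → 1400 pallets to go.
Supplier L at 16: take all 1100 pallets → 300 still needed.
Supplier 9 (20): take the remaining 300 → done.
Supplier P, Supplier 8, Supplier 15, Supplier T: unused.
Cost = 2100×4 + 1100×16 + 300×20 = 32000.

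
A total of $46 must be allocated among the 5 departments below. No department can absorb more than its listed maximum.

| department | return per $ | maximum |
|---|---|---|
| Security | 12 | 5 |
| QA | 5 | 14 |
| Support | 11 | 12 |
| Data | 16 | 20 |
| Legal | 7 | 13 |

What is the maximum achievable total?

Highest return per $ first: Data 16 > Security 12 > Support 11 > Legal 7 > QA 5.
Data: +20 to 20 (cap) — 26 left.
Give Security 5 to hit its cap of 5 — 21 left.
Support takes 12 to reach its cap of 12 — 9 left.
Legal has room for 13 but only 9 remain, so it gets 9.
Total = 12×5 + 11×12 + 16×20 + 7×9 = 575.

575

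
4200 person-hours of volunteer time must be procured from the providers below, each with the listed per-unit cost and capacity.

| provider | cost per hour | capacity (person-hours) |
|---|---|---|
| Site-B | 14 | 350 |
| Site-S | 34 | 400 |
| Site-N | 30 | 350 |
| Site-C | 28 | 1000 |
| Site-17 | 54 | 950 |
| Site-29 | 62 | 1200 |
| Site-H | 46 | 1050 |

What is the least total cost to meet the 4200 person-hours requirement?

162800

Cheapest first:
Site-B (14): use full 350 — 3850 person-hours to go.
Site-C at 28: take all 1000 person-hours — 2850 still needed.
Take 350 from Site-N at 30 — need 2500 more.
Site-S at 34: take all 400 person-hours — 2100 still needed.
Take 1050 from Site-H at 46 — need 1050 more.
Take 950 from Site-17 at 54 — need 100 more.
Take 100 from Site-29 at 62 to finish.
Cost = 350×14 + 1000×28 + 350×30 + 400×34 + 1050×46 + 950×54 + 100×62 = 162800.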